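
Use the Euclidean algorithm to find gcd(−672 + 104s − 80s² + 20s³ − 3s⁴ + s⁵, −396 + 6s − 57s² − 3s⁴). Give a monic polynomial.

12 + 2s + s²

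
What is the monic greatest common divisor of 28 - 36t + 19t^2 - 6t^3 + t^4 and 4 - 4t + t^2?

4 - 4t + t^2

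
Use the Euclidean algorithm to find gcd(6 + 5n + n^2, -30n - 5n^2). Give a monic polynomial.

1

Apply the Euclidean algorithm:
  n^2 + 5n + 6 = (-1/5)(-5n^2 - 30n) + (-n + 6)
  -5n^2 - 30n = (5n + 60)(-n + 6) + (-360)
  -n + 6 = ((1/360)n - 1/60)(-360) + (0)
The last nonzero remainder is the constant -360, so the polynomials are coprime and gcd = 1.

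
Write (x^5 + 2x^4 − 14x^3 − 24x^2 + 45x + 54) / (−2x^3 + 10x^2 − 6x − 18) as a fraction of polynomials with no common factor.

Euclidean algorithm in ℚ[x]:
  x^5 + 2x^4 − 14x^3 − 24x^2 + 45x + 54 = (−(1/2)x^2 − (7/2)x − 9)(−2x^3 + 10x^2 − 6x − 18) + (36x^2 − 72x − 108)
  −2x^3 + 10x^2 − 6x − 18 = (−(1/18)x + 1/6)(36x^2 − 72x − 108) + (0)
Last nonzero remainder: 36x^2 − 72x − 108. Dividing through by 36 gives the monic gcd x^2 − 2x − 3.
Cancel x^2 − 2x − 3 from numerator and denominator to get the reduced form.

(−x^3 − 4x^2 + 3x + 18)/(2x − 6)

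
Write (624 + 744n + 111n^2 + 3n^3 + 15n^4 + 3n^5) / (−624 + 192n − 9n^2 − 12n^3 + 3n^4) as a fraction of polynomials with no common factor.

Euclidean algorithm in ℚ[n]:
  3n^5 + 15n^4 + 3n^3 + 111n^2 + 744n + 624 = (n + 9)(3n^4 − 12n^3 − 9n^2 + 192n − 624) + (120n^3 − 360n + 6240)
  3n^4 − 12n^3 − 9n^2 + 192n − 624 = ((1/40)n − 1/10)(120n^3 − 360n + 6240) + (0)
Last nonzero remainder: 120n^3 − 360n + 6240. Dividing through by 120 gives the monic gcd n^3 − 3n + 52.
Cancel n^3 − 3n + 52 from numerator and denominator to get the reduced form.

(4 + 5n + n^2)/(−4 + n)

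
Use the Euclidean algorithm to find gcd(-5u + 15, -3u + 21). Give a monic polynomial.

Euclidean algorithm in ℚ[u]:
  -5u + 15 = (5/3)(-3u + 21) + (-20)
  -3u + 21 = ((3/20)u - 21/20)(-20) + (0)
The last nonzero remainder is the constant -20, so the polynomials are coprime and gcd = 1.

1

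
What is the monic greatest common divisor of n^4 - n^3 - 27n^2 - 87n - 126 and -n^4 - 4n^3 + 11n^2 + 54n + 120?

Euclidean algorithm in ℚ[n]:
  n^4 - n^3 - 27n^2 - 87n - 126 = (-1)(-n^4 - 4n^3 + 11n^2 + 54n + 120) + (-5n^3 - 16n^2 - 33n - 6)
  -n^4 - 4n^3 + 11n^2 + 54n + 120 = ((1/5)n + 4/25)(-5n^3 - 16n^2 - 33n - 6) + ((504/25)n^2 + (1512/25)n + 3024/25)
  -5n^3 - 16n^2 - 33n - 6 = (-(125/504)n - 25/504)((504/25)n^2 + (1512/25)n + 3024/25) + (0)
Last nonzero remainder: (504/25)n^2 + (1512/25)n + 3024/25. Dividing through by 504/25 gives the monic gcd n^2 + 3n + 6.

n^2 + 3n + 6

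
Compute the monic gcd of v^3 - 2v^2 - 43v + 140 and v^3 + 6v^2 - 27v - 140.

By polynomial division,
  v^3 - 2v^2 - 43v + 140 = (v^3 + 6v^2 - 27v - 140) + (-8v^2 - 16v + 280)
  v^3 + 6v^2 - 27v - 140 = (-(1/8)v - 1/2)(-8v^2 - 16v + 280) + (0)
Last nonzero remainder: -8v^2 - 16v + 280. Dividing through by -8 gives the monic gcd v^2 + 2v - 35.

v^2 + 2v - 35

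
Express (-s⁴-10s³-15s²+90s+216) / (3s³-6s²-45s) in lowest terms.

Apply the Euclidean algorithm:
  -s⁴-10s³-15s²+90s+216 = (-(1/3)s-4)(3s³-6s²-45s) + (-54s²-90s+216)
  3s³-6s²-45s = (-(1/18)s+11/54)(-54s²-90s+216) + (-(44/3)s-44)
  -54s²-90s+216 = ((81/22)s-54/11)(-(44/3)s-44) + (0)
Last nonzero remainder: -(44/3)s-44. Dividing through by -44/3 gives the monic gcd s+3.
Cancel s+3 from numerator and denominator to get the reduced form.

(-s³-7s²+6s+72)/(3s²-15s)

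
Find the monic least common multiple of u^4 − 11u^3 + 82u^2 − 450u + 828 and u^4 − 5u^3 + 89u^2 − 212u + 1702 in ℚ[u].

Apply the Euclidean algorithm:
  u^4 − 11u^3 + 82u^2 − 450u + 828 = (u^4 − 5u^3 + 89u^2 − 212u + 1702) + (−6u^3 − 7u^2 − 238u − 874)
  u^4 − 5u^3 + 89u^2 − 212u + 1702 = (−(1/6)u + 37/36)(−6u^3 − 7u^2 − 238u − 874) + ((2035/36)u^2 − (2035/18)u + 46805/18)
  −6u^3 − 7u^2 − 238u − 874 = (−(216/2035)u − 684/2035)((2035/36)u^2 − (2035/18)u + 46805/18) + (0)
Last nonzero remainder: (2035/36)u^2 − (2035/18)u + 46805/18. Dividing through by 2035/36 gives the monic gcd u^2 − 2u + 46.
Then lcm(f, g) = f·g / gcd(f, g); expanding and making the result monic gives the answer.

u^6 − 14u^5 + 152u^4 − 1103u^3 + 5212u^2 − 19134u + 30636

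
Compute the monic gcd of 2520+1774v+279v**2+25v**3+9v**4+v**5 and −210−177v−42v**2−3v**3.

Apply the Euclidean algorithm:
  v**5+9v**4+25v**3+279v**2+1774v+2520 = (−(1/3)v**2+(5/3)v−12)(−3v**3−42v**2−177v−210) + (0)
Last nonzero remainder: −3v**3−42v**2−177v−210. Dividing through by −3 gives the monic gcd v**3+14v**2+59v+70.

70+59v+14v**2+v**3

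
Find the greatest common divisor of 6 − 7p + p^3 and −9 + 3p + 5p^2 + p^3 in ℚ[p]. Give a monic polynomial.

By polynomial division,
  p^3 − 7p + 6 = (p^3 + 5p^2 + 3p − 9) + (−5p^2 − 10p + 15)
  p^3 + 5p^2 + 3p − 9 = (−(1/5)p − 3/5)(−5p^2 − 10p + 15) + (0)
Last nonzero remainder: −5p^2 − 10p + 15. Dividing through by −5 gives the monic gcd p^2 + 2p − 3.

−3 + 2p + p^2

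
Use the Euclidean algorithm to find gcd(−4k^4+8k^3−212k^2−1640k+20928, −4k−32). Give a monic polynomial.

k+8

Euclidean algorithm in ℚ[k]:
  −4k^4+8k^3−212k^2−1640k+20928 = (k^3−10k^2+133k−654)(−4k−32) + (0)
Last nonzero remainder: −4k−32. Dividing through by −4 gives the monic gcd k+8.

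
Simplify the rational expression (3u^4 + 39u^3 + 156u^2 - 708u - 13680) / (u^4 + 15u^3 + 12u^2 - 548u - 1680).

Euclidean algorithm in ℚ[u]:
  3u^4 + 39u^3 + 156u^2 - 708u - 13680 = (3)(u^4 + 15u^3 + 12u^2 - 548u - 1680) + (-6u^3 + 120u^2 + 936u - 8640)
  u^4 + 15u^3 + 12u^2 - 548u - 1680 = (-(1/6)u - 35/6)(-6u^3 + 120u^2 + 936u - 8640) + (868u^2 + 3472u - 52080)
  -6u^3 + 120u^2 + 936u - 8640 = (-(3/434)u + 36/217)(868u^2 + 3472u - 52080) + (0)
Last nonzero remainder: 868u^2 + 3472u - 52080. Dividing through by 868 gives the monic gcd u^2 + 4u - 60.
Cancel u^2 + 4u - 60 from numerator and denominator to get the reduced form.

(3u^2 + 27u + 228)/(u^2 + 11u + 28)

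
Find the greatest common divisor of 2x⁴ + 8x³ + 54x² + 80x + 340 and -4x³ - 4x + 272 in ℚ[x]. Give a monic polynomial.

x² + 4x + 17

Euclidean algorithm in ℚ[x]:
  2x⁴ + 8x³ + 54x² + 80x + 340 = (-(1/2)x - 2)(-4x³ - 4x + 272) + (52x² + 208x + 884)
  -4x³ - 4x + 272 = (-(1/13)x + 4/13)(52x² + 208x + 884) + (0)
Last nonzero remainder: 52x² + 208x + 884. Dividing through by 52 gives the monic gcd x² + 4x + 17.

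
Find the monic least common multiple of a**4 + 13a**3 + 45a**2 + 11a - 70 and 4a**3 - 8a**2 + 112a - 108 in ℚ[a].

Euclidean algorithm in ℚ[a]:
  a**4 + 13a**3 + 45a**2 + 11a - 70 = ((1/4)a + 15/4)(4a**3 - 8a**2 + 112a - 108) + (47a**2 - 382a + 335)
  4a**3 - 8a**2 + 112a - 108 = ((4/47)a + 1152/2209)(47a**2 - 382a + 335) + ((624492/2209)a - 624492/2209)
  47a**2 - 382a + 335 = ((103823/624492)a - 740015/624492)((624492/2209)a - 624492/2209) + (0)
Last nonzero remainder: (624492/2209)a - 624492/2209. Dividing through by 624492/2209 gives the monic gcd a - 1.
Then lcm(f, g) = f·g / gcd(f, g); expanding and making the result monic gives the answer.

a**6 + 12a**5 + 59a**4 + 317a**3 + 1134a**2 + 367a - 1890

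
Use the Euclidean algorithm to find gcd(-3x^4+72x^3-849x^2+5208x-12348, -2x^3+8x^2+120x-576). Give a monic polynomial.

x-6

By polynomial division,
  -3x^4+72x^3-849x^2+5208x-12348 = ((3/2)x-30)(-2x^3+8x^2+120x-576) + (-789x^2+9672x-29628)
  -2x^3+8x^2+120x-576 = ((2/789)x+1448/69169)(-789x^2+9672x-29628) + (-(510000/69169)x+3060000/69169)
  -789x^2+9672x-29628 = ((18191447/170000)x-56926087/85000)(-(510000/69169)x+3060000/69169) + (0)
Last nonzero remainder: -(510000/69169)x+3060000/69169. Dividing through by -510000/69169 gives the monic gcd x-6.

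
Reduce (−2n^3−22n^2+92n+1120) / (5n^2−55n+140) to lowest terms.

(−2n^2−36n−160)/(5n−20)

Repeated division with remainder:
  −2n^3−22n^2+92n+1120 = (−(2/5)n−44/5)(5n^2−55n+140) + (−336n+2352)
  5n^2−55n+140 = (−(5/336)n+5/84)(−336n+2352) + (0)
Last nonzero remainder: −336n+2352. Dividing through by −336 gives the monic gcd n−7.
Cancel n−7 from numerator and denominator to get the reduced form.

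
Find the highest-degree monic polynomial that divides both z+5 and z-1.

By polynomial division,
  z+5 = (z-1) + (6)
  z-1 = ((1/6)z-1/6)(6) + (0)
The last nonzero remainder is the constant 6, so the polynomials are coprime and gcd = 1.

1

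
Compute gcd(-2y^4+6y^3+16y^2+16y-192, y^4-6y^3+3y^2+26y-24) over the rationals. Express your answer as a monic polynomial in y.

y^2-7y+12

Repeated division with remainder:
  -2y^4+6y^3+16y^2+16y-192 = (-2)(y^4-6y^3+3y^2+26y-24) + (-6y^3+22y^2+68y-240)
  y^4-6y^3+3y^2+26y-24 = (-(1/6)y+7/18)(-6y^3+22y^2+68y-240) + ((52/9)y^2-(364/9)y+208/3)
  -6y^3+22y^2+68y-240 = (-(27/26)y-45/13)((52/9)y^2-(364/9)y+208/3) + (0)
Last nonzero remainder: (52/9)y^2-(364/9)y+208/3. Dividing through by 52/9 gives the monic gcd y^2-7y+12.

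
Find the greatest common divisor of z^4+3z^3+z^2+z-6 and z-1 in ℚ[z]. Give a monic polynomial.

By polynomial division,
  z^4+3z^3+z^2+z-6 = (z^3+4z^2+5z+6)(z-1) + (0)
The last nonzero remainder z-1 is already monic.

z-1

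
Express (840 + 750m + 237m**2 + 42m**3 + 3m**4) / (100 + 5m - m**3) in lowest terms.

(-42 - 27m - 3m**2)/(-5 + m)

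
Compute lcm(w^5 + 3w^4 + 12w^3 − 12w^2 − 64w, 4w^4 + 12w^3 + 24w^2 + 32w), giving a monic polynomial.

Euclidean algorithm in ℚ[w]:
  w^5 + 3w^4 + 12w^3 − 12w^2 − 64w = ((1/4)w)(4w^4 + 12w^3 + 24w^2 + 32w) + (6w^3 − 20w^2 − 64w)
  4w^4 + 12w^3 + 24w^2 + 32w = ((2/3)w + 38/9)(6w^3 − 20w^2 − 64w) + ((1360/9)w^2 + (2720/9)w)
  6w^3 − 20w^2 − 64w = ((27/680)w − 18/85)((1360/9)w^2 + (2720/9)w) + (0)
Last nonzero remainder: (1360/9)w^2 + (2720/9)w. Dividing through by 1360/9 gives the monic gcd w^2 + 2w.
Then lcm(f, g) = f·g / gcd(f, g); expanding and making the result monic gives the answer.

w^7 + 4w^6 + 19w^5 + 12w^4 − 28w^3 − 112w^2 − 256w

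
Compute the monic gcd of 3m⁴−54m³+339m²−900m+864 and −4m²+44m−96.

Repeated division with remainder:
  3m⁴−54m³+339m²−900m+864 = (−(3/4)m²+(21/4)m−9)(−4m²+44m−96) + (0)
Last nonzero remainder: −4m²+44m−96. Dividing through by −4 gives the monic gcd m²−11m+24.

m²−11m+24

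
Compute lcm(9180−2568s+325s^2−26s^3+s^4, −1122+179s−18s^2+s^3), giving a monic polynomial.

−100980+37428s−6143s^2+611s^3−37s^4+s^5

Repeated division with remainder:
  s^4−26s^3+325s^2−2568s+9180 = (s−8)(s^3−18s^2+179s−1122) + (2s^2−14s+204)
  s^3−18s^2+179s−1122 = ((1/2)s−11/2)(2s^2−14s+204) + (0)
Last nonzero remainder: 2s^2−14s+204. Dividing through by 2 gives the monic gcd s^2−7s+102.
Then lcm(f, g) = f·g / gcd(f, g); expanding and making the result monic gives the answer.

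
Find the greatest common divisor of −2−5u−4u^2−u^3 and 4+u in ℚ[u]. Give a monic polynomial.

1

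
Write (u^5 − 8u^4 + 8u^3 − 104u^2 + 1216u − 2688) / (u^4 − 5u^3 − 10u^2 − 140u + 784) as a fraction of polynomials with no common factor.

Repeated division with remainder:
  u^5 − 8u^4 + 8u^3 − 104u^2 + 1216u − 2688 = (u − 3)(u^4 − 5u^3 − 10u^2 − 140u + 784) + (3u^3 + 6u^2 + 12u − 336)
  u^4 − 5u^3 − 10u^2 − 140u + 784 = ((1/3)u − 7/3)(3u^3 + 6u^2 + 12u − 336) + (0)
Last nonzero remainder: 3u^3 + 6u^2 + 12u − 336. Dividing through by 3 gives the monic gcd u^3 + 2u^2 + 4u − 112.
Cancel u^3 + 2u^2 + 4u − 112 from numerator and denominator to get the reduced form.

(u^2 − 10u + 24)/(u − 7)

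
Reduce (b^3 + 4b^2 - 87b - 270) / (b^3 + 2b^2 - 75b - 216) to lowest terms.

By polynomial division,
  b^3 + 4b^2 - 87b - 270 = (b^3 + 2b^2 - 75b - 216) + (2b^2 - 12b - 54)
  b^3 + 2b^2 - 75b - 216 = ((1/2)b + 4)(2b^2 - 12b - 54) + (0)
Last nonzero remainder: 2b^2 - 12b - 54. Dividing through by 2 gives the monic gcd b^2 - 6b - 27.
Cancel b^2 - 6b - 27 from numerator and denominator to get the reduced form.

(b + 10)/(b + 8)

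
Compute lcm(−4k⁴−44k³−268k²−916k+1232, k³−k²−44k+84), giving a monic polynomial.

k⁶+3k⁵−9k⁴−175k³−1336k²+5212k−3696

By polynomial division,
  −4k⁴−44k³−268k²−916k+1232 = (−4k−48)(k³−k²−44k+84) + (−492k²−2692k+5264)
  k³−k²−44k+84 = (−(1/492)k+199/15129)(−492k²−2692k+5264) + ((31900/15129)k+223300/15129)
  −492k²−2692k+5264 = (−(1860867/7975)k+2844252/7975)((31900/15129)k+223300/15129) + (0)
Last nonzero remainder: (31900/15129)k+223300/15129. Dividing through by 31900/15129 gives the monic gcd k+7.
Then lcm(f, g) = f·g / gcd(f, g); expanding and making the result monic gives the answer.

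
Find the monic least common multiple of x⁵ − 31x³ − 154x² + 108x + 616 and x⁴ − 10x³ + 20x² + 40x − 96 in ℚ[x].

x⁷ − 10x⁶ − 7x⁵ + 156x⁴ + 904x³ − 4160x² − 3568x + 14784

Repeated division with remainder:
  x⁵ − 31x³ − 154x² + 108x + 616 = (x + 10)(x⁴ − 10x³ + 20x² + 40x − 96) + (49x³ − 394x² − 196x + 1576)
  x⁴ − 10x³ + 20x² + 40x − 96 = ((1/49)x − 96/2401)(49x³ − 394x² − 196x + 1576) + ((19800/2401)x² − 79200/2401)
  49x³ − 394x² − 196x + 1576 = ((117649/19800)x − 472997/9900)((19800/2401)x² − 79200/2401) + (0)
Last nonzero remainder: (19800/2401)x² − 79200/2401. Dividing through by 19800/2401 gives the monic gcd x² − 4.
Then lcm(f, g) = f·g / gcd(f, g); expanding and making the result monic gives the answer.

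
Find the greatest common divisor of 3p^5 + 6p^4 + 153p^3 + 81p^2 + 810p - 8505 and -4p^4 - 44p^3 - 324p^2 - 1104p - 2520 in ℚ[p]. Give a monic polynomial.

Euclidean algorithm in ℚ[p]:
  3p^5 + 6p^4 + 153p^3 + 81p^2 + 810p - 8505 = (-(3/4)p + 27/4)(-4p^4 - 44p^3 - 324p^2 - 1104p - 2520) + (207p^3 + 1440p^2 + 6372p + 8505)
  -4p^4 - 44p^3 - 324p^2 - 1104p - 2520 = (-(4/207)p - 124/1587)(207p^3 + 1440p^2 + 6372p + 8505) + (-(46740/529)p^2 - (233700/529)p - 981540/529)
  207p^3 + 1440p^2 + 6372p + 8505 = (-(36501/15580)p - 14283/3116)(-(46740/529)p^2 - (233700/529)p - 981540/529) + (0)
Last nonzero remainder: -(46740/529)p^2 - (233700/529)p - 981540/529. Dividing through by -46740/529 gives the monic gcd p^2 + 5p + 21.

p^2 + 5p + 21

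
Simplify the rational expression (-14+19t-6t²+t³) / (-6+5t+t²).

Repeated division with remainder:
  t³-6t²+19t-14 = (t-11)(t²+5t-6) + (80t-80)
  t²+5t-6 = ((1/80)t+3/40)(80t-80) + (0)
Last nonzero remainder: 80t-80. Dividing through by 80 gives the monic gcd t-1.
Cancel t-1 from numerator and denominator to get the reduced form.

(14-5t+t²)/(6+t)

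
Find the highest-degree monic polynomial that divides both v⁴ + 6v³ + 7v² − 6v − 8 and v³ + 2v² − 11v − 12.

Apply the Euclidean algorithm:
  v⁴ + 6v³ + 7v² − 6v − 8 = (v + 4)(v³ + 2v² − 11v − 12) + (10v² + 50v + 40)
  v³ + 2v² − 11v − 12 = ((1/10)v − 3/10)(10v² + 50v + 40) + (0)
Last nonzero remainder: 10v² + 50v + 40. Dividing through by 10 gives the monic gcd v² + 5v + 4.

v² + 5v + 4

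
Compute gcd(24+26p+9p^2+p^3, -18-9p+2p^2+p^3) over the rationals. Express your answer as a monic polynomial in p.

6+5p+p^2

Repeated division with remainder:
  p^3+9p^2+26p+24 = (p^3+2p^2-9p-18) + (7p^2+35p+42)
  p^3+2p^2-9p-18 = ((1/7)p-3/7)(7p^2+35p+42) + (0)
Last nonzero remainder: 7p^2+35p+42. Dividing through by 7 gives the monic gcd p^2+5p+6.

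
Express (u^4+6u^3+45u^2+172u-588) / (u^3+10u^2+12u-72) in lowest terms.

(u^2+2u+49)/(u+6)

Euclidean algorithm in ℚ[u]:
  u^4+6u^3+45u^2+172u-588 = (u-4)(u^3+10u^2+12u-72) + (73u^2+292u-876)
  u^3+10u^2+12u-72 = ((1/73)u+6/73)(73u^2+292u-876) + (0)
Last nonzero remainder: 73u^2+292u-876. Dividing through by 73 gives the monic gcd u^2+4u-12.
Cancel u^2+4u-12 from numerator and denominator to get the reduced form.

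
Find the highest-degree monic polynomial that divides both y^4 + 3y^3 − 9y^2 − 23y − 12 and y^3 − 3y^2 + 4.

By polynomial division,
  y^4 + 3y^3 − 9y^2 − 23y − 12 = (y + 6)(y^3 − 3y^2 + 4) + (9y^2 − 27y − 36)
  y^3 − 3y^2 + 4 = ((1/9)y)(9y^2 − 27y − 36) + (4y + 4)
  9y^2 − 27y − 36 = ((9/4)y − 9)(4y + 4) + (0)
Last nonzero remainder: 4y + 4. Dividing through by 4 gives the monic gcd y + 1.

y + 1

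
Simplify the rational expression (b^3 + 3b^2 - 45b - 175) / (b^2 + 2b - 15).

Repeated division with remainder:
  b^3 + 3b^2 - 45b - 175 = (b + 1)(b^2 + 2b - 15) + (-32b - 160)
  b^2 + 2b - 15 = (-(1/32)b + 3/32)(-32b - 160) + (0)
Last nonzero remainder: -32b - 160. Dividing through by -32 gives the monic gcd b + 5.
Cancel b + 5 from numerator and denominator to get the reduced form.

(b^2 - 2b - 35)/(b - 3)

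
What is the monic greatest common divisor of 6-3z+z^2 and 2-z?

1

Repeated division with remainder:
  z^2-3z+6 = (-z+1)(-z+2) + (4)
  -z+2 = (-(1/4)z+1/2)(4) + (0)
The last nonzero remainder is the constant 4, so the polynomials are coprime and gcd = 1.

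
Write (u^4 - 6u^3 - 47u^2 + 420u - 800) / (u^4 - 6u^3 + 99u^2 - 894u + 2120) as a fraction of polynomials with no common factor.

(u^2 + 3u - 40)/(u^2 + 3u + 106)

By polynomial division,
  u^4 - 6u^3 - 47u^2 + 420u - 800 = (u^4 - 6u^3 + 99u^2 - 894u + 2120) + (-146u^2 + 1314u - 2920)
  u^4 - 6u^3 + 99u^2 - 894u + 2120 = (-(1/146)u^2 - (3/146)u - 53/73)(-146u^2 + 1314u - 2920) + (0)
Last nonzero remainder: -146u^2 + 1314u - 2920. Dividing through by -146 gives the monic gcd u^2 - 9u + 20.
Cancel u^2 - 9u + 20 from numerator and denominator to get the reduced form.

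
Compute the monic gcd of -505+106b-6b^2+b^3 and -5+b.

Apply the Euclidean algorithm:
  b^3-6b^2+106b-505 = (b^2-b+101)(b-5) + (0)
The last nonzero remainder b-5 is already monic.

-5+b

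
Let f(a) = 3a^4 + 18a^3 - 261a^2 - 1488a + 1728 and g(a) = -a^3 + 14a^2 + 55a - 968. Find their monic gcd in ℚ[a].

a + 8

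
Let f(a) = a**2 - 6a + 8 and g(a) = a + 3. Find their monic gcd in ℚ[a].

Repeated division with remainder:
  a**2 - 6a + 8 = (a - 9)(a + 3) + (35)
  a + 3 = ((1/35)a + 3/35)(35) + (0)
The last nonzero remainder is the constant 35, so the polynomials are coprime and gcd = 1.

1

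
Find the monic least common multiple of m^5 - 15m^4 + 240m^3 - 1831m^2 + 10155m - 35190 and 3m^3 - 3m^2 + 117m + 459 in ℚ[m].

m^6 - 12m^5 + 195m^4 - 1111m^3 + 4662m^2 - 4725m - 105570

Euclidean algorithm in ℚ[m]:
  m^5 - 15m^4 + 240m^3 - 1831m^2 + 10155m - 35190 = ((1/3)m^2 - (14/3)m + 187/3)(3m^3 - 3m^2 + 117m + 459) + (-1251m^2 + 5004m - 63801)
  3m^3 - 3m^2 + 117m + 459 = (-(1/417)m - 1/139)(-1251m^2 + 5004m - 63801) + (0)
Last nonzero remainder: -1251m^2 + 5004m - 63801. Dividing through by -1251 gives the monic gcd m^2 - 4m + 51.
Then lcm(f, g) = f·g / gcd(f, g); expanding and making the result monic gives the answer.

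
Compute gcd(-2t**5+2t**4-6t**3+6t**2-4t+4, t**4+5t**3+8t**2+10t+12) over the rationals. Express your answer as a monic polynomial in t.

t**2+2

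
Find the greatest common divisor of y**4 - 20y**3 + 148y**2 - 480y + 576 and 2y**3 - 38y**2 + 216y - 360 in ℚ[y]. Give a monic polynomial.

y - 6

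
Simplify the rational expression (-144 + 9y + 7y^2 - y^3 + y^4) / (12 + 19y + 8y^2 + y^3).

(-48 + 19y - 4y^2 + y^3)/(4 + 5y + y^2)

Euclidean algorithm in ℚ[y]:
  y^4 - y^3 + 7y^2 + 9y - 144 = (y - 9)(y^3 + 8y^2 + 19y + 12) + (60y^2 + 168y - 36)
  y^3 + 8y^2 + 19y + 12 = ((1/60)y + 13/150)(60y^2 + 168y - 36) + ((126/25)y + 378/25)
  60y^2 + 168y - 36 = ((250/21)y - 50/21)((126/25)y + 378/25) + (0)
Last nonzero remainder: (126/25)y + 378/25. Dividing through by 126/25 gives the monic gcd y + 3.
Cancel y + 3 from numerator and denominator to get the reduced form.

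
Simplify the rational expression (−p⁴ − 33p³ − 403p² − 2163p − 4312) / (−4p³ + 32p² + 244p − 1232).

(p³ + 26p² + 221p + 616)/(4p² − 60p + 176)

Repeated division with remainder:
  −p⁴ − 33p³ − 403p² − 2163p − 4312 = ((1/4)p + 41/4)(−4p³ + 32p² + 244p − 1232) + (−792p² − 4356p + 8316)
  −4p³ + 32p² + 244p − 1232 = ((1/198)p − 3/44)(−792p² − 4356p + 8316) + (−95p − 665)
  −792p² − 4356p + 8316 = ((792/95)p − 1188/95)(−95p − 665) + (0)
Last nonzero remainder: −95p − 665. Dividing through by −95 gives the monic gcd p + 7.
Cancel p + 7 from numerator and denominator to get the reduced form.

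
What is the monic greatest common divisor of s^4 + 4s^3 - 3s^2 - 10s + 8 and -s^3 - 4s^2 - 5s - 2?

By polynomial division,
  s^4 + 4s^3 - 3s^2 - 10s + 8 = (-s)(-s^3 - 4s^2 - 5s - 2) + (-8s^2 - 12s + 8)
  -s^3 - 4s^2 - 5s - 2 = ((1/8)s + 5/16)(-8s^2 - 12s + 8) + (-(9/4)s - 9/2)
  -8s^2 - 12s + 8 = ((32/9)s - 16/9)(-(9/4)s - 9/2) + (0)
Last nonzero remainder: -(9/4)s - 9/2. Dividing through by -9/4 gives the monic gcd s + 2.

s + 2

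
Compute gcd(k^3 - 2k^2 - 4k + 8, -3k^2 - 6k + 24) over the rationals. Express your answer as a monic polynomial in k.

Repeated division with remainder:
  k^3 - 2k^2 - 4k + 8 = (-(1/3)k + 4/3)(-3k^2 - 6k + 24) + (12k - 24)
  -3k^2 - 6k + 24 = (-(1/4)k - 1)(12k - 24) + (0)
Last nonzero remainder: 12k - 24. Dividing through by 12 gives the monic gcd k - 2.

k - 2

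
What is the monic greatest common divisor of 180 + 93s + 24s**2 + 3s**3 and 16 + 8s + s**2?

Repeated division with remainder:
  3s**3 + 24s**2 + 93s + 180 = (3s)(s**2 + 8s + 16) + (45s + 180)
  s**2 + 8s + 16 = ((1/45)s + 4/45)(45s + 180) + (0)
Last nonzero remainder: 45s + 180. Dividing through by 45 gives the monic gcd s + 4.

4 + s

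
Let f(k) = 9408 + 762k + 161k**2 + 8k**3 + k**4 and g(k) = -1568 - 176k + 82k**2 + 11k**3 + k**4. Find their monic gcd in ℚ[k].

98 + 11k + k**2

Repeated division with remainder:
  k**4 + 8k**3 + 161k**2 + 762k + 9408 = (k**4 + 11k**3 + 82k**2 - 176k - 1568) + (-3k**3 + 79k**2 + 938k + 10976)
  k**4 + 11k**3 + 82k**2 - 176k - 1568 = (-(1/3)k - 112/9)(-3k**3 + 79k**2 + 938k + 10976) + ((12400/9)k**2 + (136400/9)k + 1215200/9)
  -3k**3 + 79k**2 + 938k + 10976 = (-(27/12400)k + 63/775)((12400/9)k**2 + (136400/9)k + 1215200/9) + (0)
Last nonzero remainder: (12400/9)k**2 + (136400/9)k + 1215200/9. Dividing through by 12400/9 gives the monic gcd k**2 + 11k + 98.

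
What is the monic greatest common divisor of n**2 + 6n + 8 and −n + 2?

Apply the Euclidean algorithm:
  n**2 + 6n + 8 = (−n − 8)(−n + 2) + (24)
  −n + 2 = (−(1/24)n + 1/12)(24) + (0)
The last nonzero remainder is the constant 24, so the polynomials are coprime and gcd = 1.

1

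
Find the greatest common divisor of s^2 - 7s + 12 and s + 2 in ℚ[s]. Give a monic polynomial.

1

Euclidean algorithm in ℚ[s]:
  s^2 - 7s + 12 = (s - 9)(s + 2) + (30)
  s + 2 = ((1/30)s + 1/15)(30) + (0)
The last nonzero remainder is the constant 30, so the polynomials are coprime and gcd = 1.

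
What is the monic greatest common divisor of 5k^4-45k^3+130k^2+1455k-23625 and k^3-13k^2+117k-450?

k^2-7k+75

Euclidean algorithm in ℚ[k]:
  5k^4-45k^3+130k^2+1455k-23625 = (5k+20)(k^3-13k^2+117k-450) + (-195k^2+1365k-14625)
  k^3-13k^2+117k-450 = (-(1/195)k+2/65)(-195k^2+1365k-14625) + (0)
Last nonzero remainder: -195k^2+1365k-14625. Dividing through by -195 gives the monic gcd k^2-7k+75.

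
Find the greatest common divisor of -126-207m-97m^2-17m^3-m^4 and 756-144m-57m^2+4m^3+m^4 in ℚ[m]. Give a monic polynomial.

By polynomial division,
  -m^4-17m^3-97m^2-207m-126 = (-1)(m^4+4m^3-57m^2-144m+756) + (-13m^3-154m^2-351m+630)
  m^4+4m^3-57m^2-144m+756 = (-(1/13)m+102/169)(-13m^3-154m^2-351m+630) + ((1512/169)m^2+(1512/13)m+63504/169)
  -13m^3-154m^2-351m+630 = (-(2197/1512)m+845/504)((1512/169)m^2+(1512/13)m+63504/169) + (0)
Last nonzero remainder: (1512/169)m^2+(1512/13)m+63504/169. Dividing through by 1512/169 gives the monic gcd m^2+13m+42.

42+13m+m^2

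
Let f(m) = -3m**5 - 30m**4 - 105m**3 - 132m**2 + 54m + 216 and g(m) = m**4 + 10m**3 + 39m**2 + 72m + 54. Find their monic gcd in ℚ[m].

Apply the Euclidean algorithm:
  -3m**5 - 30m**4 - 105m**3 - 132m**2 + 54m + 216 = (-3m)(m**4 + 10m**3 + 39m**2 + 72m + 54) + (12m**3 + 84m**2 + 216m + 216)
  m**4 + 10m**3 + 39m**2 + 72m + 54 = ((1/12)m + 1/4)(12m**3 + 84m**2 + 216m + 216) + (0)
Last nonzero remainder: 12m**3 + 84m**2 + 216m + 216. Dividing through by 12 gives the monic gcd m**3 + 7m**2 + 18m + 18.

m**3 + 7m**2 + 18m + 18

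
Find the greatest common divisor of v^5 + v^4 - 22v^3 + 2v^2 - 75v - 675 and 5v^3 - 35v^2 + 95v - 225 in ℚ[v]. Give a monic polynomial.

Repeated division with remainder:
  v^5 + v^4 - 22v^3 + 2v^2 - 75v - 675 = ((1/5)v^2 + (8/5)v + 3)(5v^3 - 35v^2 + 95v - 225) + (0)
Last nonzero remainder: 5v^3 - 35v^2 + 95v - 225. Dividing through by 5 gives the monic gcd v^3 - 7v^2 + 19v - 45.

v^3 - 7v^2 + 19v - 45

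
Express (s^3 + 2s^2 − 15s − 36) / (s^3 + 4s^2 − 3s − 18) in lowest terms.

(s − 4)/(s − 2)

By polynomial division,
  s^3 + 2s^2 − 15s − 36 = (s^3 + 4s^2 − 3s − 18) + (−2s^2 − 12s − 18)
  s^3 + 4s^2 − 3s − 18 = (−(1/2)s + 1)(−2s^2 − 12s − 18) + (0)
Last nonzero remainder: −2s^2 − 12s − 18. Dividing through by −2 gives the monic gcd s^2 + 6s + 9.
Cancel s^2 + 6s + 9 from numerator and denominator to get the reduced form.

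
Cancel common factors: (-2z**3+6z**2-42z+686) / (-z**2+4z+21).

Apply the Euclidean algorithm:
  -2z**3+6z**2-42z+686 = (2z+2)(-z**2+4z+21) + (-92z+644)
  -z**2+4z+21 = ((1/92)z+3/92)(-92z+644) + (0)
Last nonzero remainder: -92z+644. Dividing through by -92 gives the monic gcd z-7.
Cancel z-7 from numerator and denominator to get the reduced form.

(2z**2+8z+98)/(z+3)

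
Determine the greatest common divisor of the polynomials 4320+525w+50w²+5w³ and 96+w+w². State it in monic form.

Euclidean algorithm in ℚ[w]:
  5w³+50w²+525w+4320 = (5w+45)(w²+w+96) + (0)
The last nonzero remainder w²+w+96 is already monic.

96+w+w²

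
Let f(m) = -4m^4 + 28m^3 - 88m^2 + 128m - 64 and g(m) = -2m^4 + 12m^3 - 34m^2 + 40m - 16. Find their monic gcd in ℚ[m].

m^3 - 5m^2 + 12m - 8

By polynomial division,
  -4m^4 + 28m^3 - 88m^2 + 128m - 64 = (2)(-2m^4 + 12m^3 - 34m^2 + 40m - 16) + (4m^3 - 20m^2 + 48m - 32)
  -2m^4 + 12m^3 - 34m^2 + 40m - 16 = (-(1/2)m + 1/2)(4m^3 - 20m^2 + 48m - 32) + (0)
Last nonzero remainder: 4m^3 - 20m^2 + 48m - 32. Dividing through by 4 gives the monic gcd m^3 - 5m^2 + 12m - 8.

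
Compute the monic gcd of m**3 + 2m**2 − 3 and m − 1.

m − 1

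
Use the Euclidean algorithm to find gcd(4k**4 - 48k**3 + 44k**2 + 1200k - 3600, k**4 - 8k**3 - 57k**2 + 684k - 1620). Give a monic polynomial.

Apply the Euclidean algorithm:
  4k**4 - 48k**3 + 44k**2 + 1200k - 3600 = (4)(k**4 - 8k**3 - 57k**2 + 684k - 1620) + (-16k**3 + 272k**2 - 1536k + 2880)
  k**4 - 8k**3 - 57k**2 + 684k - 1620 = (-(1/16)k - 9/16)(-16k**3 + 272k**2 - 1536k + 2880) + (0)
Last nonzero remainder: -16k**3 + 272k**2 - 1536k + 2880. Dividing through by -16 gives the monic gcd k**3 - 17k**2 + 96k - 180.

k**3 - 17k**2 + 96k - 180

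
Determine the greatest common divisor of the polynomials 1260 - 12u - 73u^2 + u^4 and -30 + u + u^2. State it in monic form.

-30 + u + u^2

Repeated division with remainder:
  u^4 - 73u^2 - 12u + 1260 = (u^2 - u - 42)(u^2 + u - 30) + (0)
The last nonzero remainder u^2 + u - 30 is already monic.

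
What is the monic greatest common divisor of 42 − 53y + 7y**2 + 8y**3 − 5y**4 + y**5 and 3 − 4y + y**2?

3 − 4y + y**2

Repeated division with remainder:
  y**5 − 5y**4 + 8y**3 + 7y**2 − 53y + 42 = (y**3 − y**2 + y + 14)(y**2 − 4y + 3) + (0)
The last nonzero remainder y**2 − 4y + 3 is already monic.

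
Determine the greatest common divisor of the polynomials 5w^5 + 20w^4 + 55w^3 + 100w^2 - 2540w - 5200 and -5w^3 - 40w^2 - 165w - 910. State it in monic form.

Apply the Euclidean algorithm:
  5w^5 + 20w^4 + 55w^3 + 100w^2 - 2540w - 5200 = (-w^2 + 4w - 10)(-5w^3 - 40w^2 - 165w - 910) + (-550w^2 - 550w - 14300)
  -5w^3 - 40w^2 - 165w - 910 = ((1/110)w + 7/110)(-550w^2 - 550w - 14300) + (0)
Last nonzero remainder: -550w^2 - 550w - 14300. Dividing through by -550 gives the monic gcd w^2 + w + 26.

w^2 + w + 26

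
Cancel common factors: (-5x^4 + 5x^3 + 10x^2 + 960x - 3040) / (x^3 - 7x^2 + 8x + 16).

By polynomial division,
  -5x^4 + 5x^3 + 10x^2 + 960x - 3040 = (-5x - 30)(x^3 - 7x^2 + 8x + 16) + (-160x^2 + 1280x - 2560)
  x^3 - 7x^2 + 8x + 16 = (-(1/160)x - 1/160)(-160x^2 + 1280x - 2560) + (0)
Last nonzero remainder: -160x^2 + 1280x - 2560. Dividing through by -160 gives the monic gcd x^2 - 8x + 16.
Cancel x^2 - 8x + 16 from numerator and denominator to get the reduced form.

(-5x^2 - 35x - 190)/(x + 1)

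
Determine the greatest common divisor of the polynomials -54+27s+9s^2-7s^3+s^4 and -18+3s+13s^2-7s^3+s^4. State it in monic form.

9-6s+s^2

Euclidean algorithm in ℚ[s]:
  s^4-7s^3+9s^2+27s-54 = (s^4-7s^3+13s^2+3s-18) + (-4s^2+24s-36)
  s^4-7s^3+13s^2+3s-18 = (-(1/4)s^2+(1/4)s+1/2)(-4s^2+24s-36) + (0)
Last nonzero remainder: -4s^2+24s-36. Dividing through by -4 gives the monic gcd s^2-6s+9.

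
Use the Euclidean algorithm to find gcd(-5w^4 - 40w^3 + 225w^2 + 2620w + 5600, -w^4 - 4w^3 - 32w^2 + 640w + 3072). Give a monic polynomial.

w^2 - 4w - 32

Repeated division with remainder:
  -5w^4 - 40w^3 + 225w^2 + 2620w + 5600 = (5)(-w^4 - 4w^3 - 32w^2 + 640w + 3072) + (-20w^3 + 385w^2 - 580w - 9760)
  -w^4 - 4w^3 - 32w^2 + 640w + 3072 = ((1/20)w + 93/80)(-20w^3 + 385w^2 - 580w - 9760) + (-(7209/16)w^2 + (7209/4)w + 14418)
  -20w^3 + 385w^2 - 580w - 9760 = ((320/7209)w - 4880/7209)(-(7209/16)w^2 + (7209/4)w + 14418) + (0)
Last nonzero remainder: -(7209/16)w^2 + (7209/4)w + 14418. Dividing through by -7209/16 gives the monic gcd w^2 - 4w - 32.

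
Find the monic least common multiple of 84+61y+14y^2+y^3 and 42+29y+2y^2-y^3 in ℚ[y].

-1176-1274y-417y^2-23y^3+9y^4+y^5

Repeated division with remainder:
  y^3+14y^2+61y+84 = (-1)(-y^3+2y^2+29y+42) + (16y^2+90y+126)
  -y^3+2y^2+29y+42 = (-(1/16)y+61/128)(16y^2+90y+126) + (-(385/64)y-1155/64)
  16y^2+90y+126 = (-(1024/385)y-384/55)(-(385/64)y-1155/64) + (0)
Last nonzero remainder: -(385/64)y-1155/64. Dividing through by -385/64 gives the monic gcd y+3.
Then lcm(f, g) = f·g / gcd(f, g); expanding and making the result monic gives the answer.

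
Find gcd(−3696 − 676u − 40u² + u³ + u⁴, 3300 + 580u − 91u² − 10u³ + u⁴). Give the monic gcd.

−66 − 5u + u²

Repeated division with remainder:
  u⁴ + u³ − 40u² − 676u − 3696 = (u⁴ − 10u³ − 91u² + 580u + 3300) + (11u³ + 51u² − 1256u − 6996)
  u⁴ − 10u³ − 91u² + 580u + 3300 = ((1/11)u − 161/121)(11u³ + 51u² − 1256u − 6996) + ((11016/121)u² − (55080/121)u − 66096/11)
  11u³ + 51u² − 1256u − 6996 = ((1331/11016)u + 6413/5508)((11016/121)u² − (55080/121)u − 66096/11) + (0)
Last nonzero remainder: (11016/121)u² − (55080/121)u − 66096/11. Dividing through by 11016/121 gives the monic gcd u² − 5u − 66.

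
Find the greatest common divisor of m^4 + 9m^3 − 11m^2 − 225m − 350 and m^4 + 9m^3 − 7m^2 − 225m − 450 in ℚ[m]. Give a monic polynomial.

m^2 − 25

Euclidean algorithm in ℚ[m]:
  m^4 + 9m^3 − 11m^2 − 225m − 350 = (m^4 + 9m^3 − 7m^2 − 225m − 450) + (−4m^2 + 100)
  m^4 + 9m^3 − 7m^2 − 225m − 450 = (−(1/4)m^2 − (9/4)m − 9/2)(−4m^2 + 100) + (0)
Last nonzero remainder: −4m^2 + 100. Dividing through by −4 gives the monic gcd m^2 − 25.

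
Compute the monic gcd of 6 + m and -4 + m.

1

By polynomial division,
  m + 6 = (m - 4) + (10)
  m - 4 = ((1/10)m - 2/5)(10) + (0)
The last nonzero remainder is the constant 10, so the polynomials are coprime and gcd = 1.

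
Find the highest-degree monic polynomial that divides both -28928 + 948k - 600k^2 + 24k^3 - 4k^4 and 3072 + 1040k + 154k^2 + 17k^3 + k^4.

By polynomial division,
  -4k^4 + 24k^3 - 600k^2 + 948k - 28928 = (-4)(k^4 + 17k^3 + 154k^2 + 1040k + 3072) + (92k^3 + 16k^2 + 5108k - 16640)
  k^4 + 17k^3 + 154k^2 + 1040k + 3072 = ((1/92)k + 387/2116)(92k^3 + 16k^2 + 5108k - 16640) + ((50547/529)k^2 + (151641/529)k + 3235008/529)
  92k^3 + 16k^2 + 5108k - 16640 = ((48668/50547)k - 137540/50547)((50547/529)k^2 + (151641/529)k + 3235008/529) + (0)
Last nonzero remainder: (50547/529)k^2 + (151641/529)k + 3235008/529. Dividing through by 50547/529 gives the monic gcd k^2 + 3k + 64.

64 + 3k + k^2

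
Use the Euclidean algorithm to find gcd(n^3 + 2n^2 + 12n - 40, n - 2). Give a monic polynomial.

Apply the Euclidean algorithm:
  n^3 + 2n^2 + 12n - 40 = (n^2 + 4n + 20)(n - 2) + (0)
The last nonzero remainder n - 2 is already monic.

n - 2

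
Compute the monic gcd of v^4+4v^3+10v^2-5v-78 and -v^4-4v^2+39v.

v^2+3v+13

By polynomial division,
  v^4+4v^3+10v^2-5v-78 = (-1)(-v^4-4v^2+39v) + (4v^3+6v^2+34v-78)
  -v^4-4v^2+39v = (-(1/4)v+3/8)(4v^3+6v^2+34v-78) + ((9/4)v^2+(27/4)v+117/4)
  4v^3+6v^2+34v-78 = ((16/9)v-8/3)((9/4)v^2+(27/4)v+117/4) + (0)
Last nonzero remainder: (9/4)v^2+(27/4)v+117/4. Dividing through by 9/4 gives the monic gcd v^2+3v+13.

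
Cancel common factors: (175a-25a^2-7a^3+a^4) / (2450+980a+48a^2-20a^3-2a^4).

(5a-a^2)/(70+24a+2a^2)

Repeated division with remainder:
  a^4-7a^3-25a^2+175a = (-1/2)(-2a^4-20a^3+48a^2+980a+2450) + (-17a^3-a^2+665a+1225)
  -2a^4-20a^3+48a^2+980a+2450 = ((2/17)a+338/289)(-17a^3-a^2+665a+1225) + (-(8400/289)a^2+(16800/289)a+294000/289)
  -17a^3-a^2+665a+1225 = ((4913/8400)a+289/240)(-(8400/289)a^2+(16800/289)a+294000/289) + (0)
Last nonzero remainder: -(8400/289)a^2+(16800/289)a+294000/289. Dividing through by -8400/289 gives the monic gcd a^2-2a-35.
Cancel a^2-2a-35 from numerator and denominator to get the reduced form.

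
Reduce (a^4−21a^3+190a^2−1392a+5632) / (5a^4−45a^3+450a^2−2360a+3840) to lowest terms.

(a^2−19a+88)/(5a^2−35a+60)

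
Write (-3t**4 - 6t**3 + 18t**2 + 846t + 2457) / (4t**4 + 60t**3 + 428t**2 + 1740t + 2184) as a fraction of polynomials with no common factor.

(-3t**2 + 12t + 63)/(4t**2 + 36t + 56)

Repeated division with remainder:
  -3t**4 - 6t**3 + 18t**2 + 846t + 2457 = (-3/4)(4t**4 + 60t**3 + 428t**2 + 1740t + 2184) + (39t**3 + 339t**2 + 2151t + 4095)
  4t**4 + 60t**3 + 428t**2 + 1740t + 2184 = ((4/39)t + 328/507)(39t**3 + 339t**2 + 2151t + 4095) + (-(2016/169)t**2 - (12096/169)t - 6048/13)
  39t**3 + 339t**2 + 2151t + 4095 = (-(2197/672)t - 845/96)(-(2016/169)t**2 - (12096/169)t - 6048/13) + (0)
Last nonzero remainder: -(2016/169)t**2 - (12096/169)t - 6048/13. Dividing through by -2016/169 gives the monic gcd t**2 + 6t + 39.
Cancel t**2 + 6t + 39 from numerator and denominator to get the reduced form.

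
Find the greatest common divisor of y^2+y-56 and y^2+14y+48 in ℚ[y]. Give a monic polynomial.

y+8

Euclidean algorithm in ℚ[y]:
  y^2+y-56 = (y^2+14y+48) + (-13y-104)
  y^2+14y+48 = (-(1/13)y-6/13)(-13y-104) + (0)
Last nonzero remainder: -13y-104. Dividing through by -13 gives the monic gcd y+8.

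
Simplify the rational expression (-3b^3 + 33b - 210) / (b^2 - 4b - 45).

Euclidean algorithm in ℚ[b]:
  -3b^3 + 33b - 210 = (-3b - 12)(b^2 - 4b - 45) + (-150b - 750)
  b^2 - 4b - 45 = (-(1/150)b + 3/50)(-150b - 750) + (0)
Last nonzero remainder: -150b - 750. Dividing through by -150 gives the monic gcd b + 5.
Cancel b + 5 from numerator and denominator to get the reduced form.

(-3b^2 + 15b - 42)/(b - 9)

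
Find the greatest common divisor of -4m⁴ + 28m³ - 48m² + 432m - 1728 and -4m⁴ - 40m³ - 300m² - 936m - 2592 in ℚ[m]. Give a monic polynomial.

m² + 3m + 18

Euclidean algorithm in ℚ[m]:
  -4m⁴ + 28m³ - 48m² + 432m - 1728 = (-4m⁴ - 40m³ - 300m² - 936m - 2592) + (68m³ + 252m² + 1368m + 864)
  -4m⁴ - 40m³ - 300m² - 936m - 2592 = (-(1/17)m - 107/289)(68m³ + 252m² + 1368m + 864) + (-(36480/289)m² - (109440/289)m - 656640/289)
  68m³ + 252m² + 1368m + 864 = (-(4913/9120)m - 289/760)(-(36480/289)m² - (109440/289)m - 656640/289) + (0)
Last nonzero remainder: -(36480/289)m² - (109440/289)m - 656640/289. Dividing through by -36480/289 gives the monic gcd m² + 3m + 18.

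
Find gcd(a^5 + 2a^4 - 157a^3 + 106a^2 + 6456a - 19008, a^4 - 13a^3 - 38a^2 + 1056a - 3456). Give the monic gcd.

Euclidean algorithm in ℚ[a]:
  a^5 + 2a^4 - 157a^3 + 106a^2 + 6456a - 19008 = (a + 15)(a^4 - 13a^3 - 38a^2 + 1056a - 3456) + (76a^3 - 380a^2 - 5928a + 32832)
  a^4 - 13a^3 - 38a^2 + 1056a - 3456 = ((1/76)a - 2/19)(76a^3 - 380a^2 - 5928a + 32832) + (0)
Last nonzero remainder: 76a^3 - 380a^2 - 5928a + 32832. Dividing through by 76 gives the monic gcd a^3 - 5a^2 - 78a + 432.

a^3 - 5a^2 - 78a + 432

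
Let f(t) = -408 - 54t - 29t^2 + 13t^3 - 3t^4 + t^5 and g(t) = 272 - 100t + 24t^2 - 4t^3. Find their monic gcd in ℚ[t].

-68 + 25t - 6t^2 + t^3

Euclidean algorithm in ℚ[t]:
  t^5 - 3t^4 + 13t^3 - 29t^2 - 54t - 408 = (-(1/4)t^2 - (3/4)t - 3/2)(-4t^3 + 24t^2 - 100t + 272) + (0)
Last nonzero remainder: -4t^3 + 24t^2 - 100t + 272. Dividing through by -4 gives the monic gcd t^3 - 6t^2 + 25t - 68.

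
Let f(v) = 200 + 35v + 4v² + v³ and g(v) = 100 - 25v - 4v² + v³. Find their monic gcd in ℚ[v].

5 + v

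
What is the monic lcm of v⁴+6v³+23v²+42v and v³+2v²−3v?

Apply the Euclidean algorithm:
  v⁴+6v³+23v²+42v = (v+4)(v³+2v²−3v) + (18v²+54v)
  v³+2v²−3v = ((1/18)v−1/18)(18v²+54v) + (0)
Last nonzero remainder: 18v²+54v. Dividing through by 18 gives the monic gcd v²+3v.
Then lcm(f, g) = f·g / gcd(f, g); expanding and making the result monic gives the answer.

v⁵+5v⁴+17v³+19v²−42v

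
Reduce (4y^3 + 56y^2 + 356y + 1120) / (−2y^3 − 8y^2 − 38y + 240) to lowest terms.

(−2y − 14)/(y − 3)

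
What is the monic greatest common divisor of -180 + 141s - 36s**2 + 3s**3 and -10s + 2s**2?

-5 + s

Apply the Euclidean algorithm:
  3s**3 - 36s**2 + 141s - 180 = ((3/2)s - 21/2)(2s**2 - 10s) + (36s - 180)
  2s**2 - 10s = ((1/18)s)(36s - 180) + (0)
Last nonzero remainder: 36s - 180. Dividing through by 36 gives the monic gcd s - 5.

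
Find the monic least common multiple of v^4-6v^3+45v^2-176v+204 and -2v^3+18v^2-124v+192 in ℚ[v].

v^6-13v^5+135v^4-779v^3+3596v^2-9876v+9792

Repeated division with remainder:
  v^4-6v^3+45v^2-176v+204 = (-(1/2)v-3/2)(-2v^3+18v^2-124v+192) + (10v^2-266v+492)
  -2v^3+18v^2-124v+192 = (-(1/5)v-88/25)(10v^2-266v+492) + (-(24048/25)v+48096/25)
  10v^2-266v+492 = (-(125/12024)v+1025/4008)(-(24048/25)v+48096/25) + (0)
Last nonzero remainder: -(24048/25)v+48096/25. Dividing through by -24048/25 gives the monic gcd v-2.
Then lcm(f, g) = f·g / gcd(f, g); expanding and making the result monic gives the answer.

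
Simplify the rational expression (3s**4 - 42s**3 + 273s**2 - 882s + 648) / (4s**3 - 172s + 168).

(3s**2 - 21s + 108)/(4s + 28)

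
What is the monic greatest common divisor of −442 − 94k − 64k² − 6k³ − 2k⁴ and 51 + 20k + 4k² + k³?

Euclidean algorithm in ℚ[k]:
  −2k⁴ − 6k³ − 64k² − 94k − 442 = (−2k + 2)(k³ + 4k² + 20k + 51) + (−32k² − 32k − 544)
  k³ + 4k² + 20k + 51 = (−(1/32)k − 3/32)(−32k² − 32k − 544) + (0)
Last nonzero remainder: −32k² − 32k − 544. Dividing through by −32 gives the monic gcd k² + k + 17.

17 + k + k²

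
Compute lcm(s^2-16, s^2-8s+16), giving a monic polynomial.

s^3-4s^2-16s+64

Repeated division with remainder:
  s^2-16 = (s^2-8s+16) + (8s-32)
  s^2-8s+16 = ((1/8)s-1/2)(8s-32) + (0)
Last nonzero remainder: 8s-32. Dividing through by 8 gives the monic gcd s-4.
Then lcm(f, g) = f·g / gcd(f, g); expanding and making the result monic gives the answer.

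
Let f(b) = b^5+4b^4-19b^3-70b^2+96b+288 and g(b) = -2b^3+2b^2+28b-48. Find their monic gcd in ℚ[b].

b^2+b-12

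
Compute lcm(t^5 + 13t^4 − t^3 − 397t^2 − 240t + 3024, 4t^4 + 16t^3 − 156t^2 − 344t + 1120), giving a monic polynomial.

t^7 + 6t^6 − 82t^5 − 260t^4 + 2529t^3 + 734t^2 − 23568t + 30240

Repeated division with remainder:
  t^5 + 13t^4 − t^3 − 397t^2 − 240t + 3024 = ((1/4)t + 9/4)(4t^4 + 16t^3 − 156t^2 − 344t + 1120) + (2t^3 + 40t^2 + 254t + 504)
  4t^4 + 16t^3 − 156t^2 − 344t + 1120 = (2t − 32)(2t^3 + 40t^2 + 254t + 504) + (616t^2 + 6776t + 17248)
  2t^3 + 40t^2 + 254t + 504 = ((1/308)t + 9/308)(616t^2 + 6776t + 17248) + (0)
Last nonzero remainder: 616t^2 + 6776t + 17248. Dividing through by 616 gives the monic gcd t^2 + 11t + 28.
Then lcm(f, g) = f·g / gcd(f, g); expanding and making the result monic gives the answer.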